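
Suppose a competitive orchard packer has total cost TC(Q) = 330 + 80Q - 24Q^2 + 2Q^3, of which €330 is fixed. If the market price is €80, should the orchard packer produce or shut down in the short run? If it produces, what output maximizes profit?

From TC, MC = TC'(Q) = 80 - 48Q + 6Q^2 and AVC = VC/Q = 80 - 24Q + 2Q^2.
AVC hits its minimum where MC = AVC, at Q = 6, giving min AVC = 80 - 24·6 + 2·6^2 = €8.
Since P = €80 ≥ min AVC = €8, price covers variable cost and the firm should produce.
P = MC gives -48Q + 6Q^2 = 0, with roots 0 and 8. Take the larger (rising MC): Q* = 8.
Check: AVC at Q = 8 is €16 ≤ P, so revenue covers variable cost.
Profit = P·Q − TC = 80·8 − 458 = €182.

Produce at Q = 8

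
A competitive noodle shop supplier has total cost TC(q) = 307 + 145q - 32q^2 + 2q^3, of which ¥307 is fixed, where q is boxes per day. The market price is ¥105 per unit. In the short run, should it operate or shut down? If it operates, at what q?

Produce at q = 10

From TC, MC = TC'(q) = 145 - 64q + 6q^2 and AVC = VC/q = 145 - 32q + 2q^2.
AVC hits its minimum where MC = AVC, at q = 8, giving min AVC = 145 - 32·8 + 2·8^2 = ¥17.
P = ¥105 exceeds min AVC = ¥17, so the firm stays open.
P = MC gives 40 - 64q + 6q^2 = 0, with roots 2/3 and 10. Take the larger (rising MC): q* = 10.
Check: AVC at q = 10 is ¥25 ≤ P, so revenue covers variable cost.
Profit = P·q − TC = 105·10 − 557 = ¥493.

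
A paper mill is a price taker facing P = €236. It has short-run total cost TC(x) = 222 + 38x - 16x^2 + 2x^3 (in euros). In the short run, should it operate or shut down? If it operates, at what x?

Produce at x = 9

Variable cost is VC = 38x - 16x^2 + 2x^3, so AVC = VC/x = 38 - 16x + 2x^2 and MC = dTC/dx = 38 - 32x + 6x^2.
The AVC parabola has its vertex at x = 16/4 = 4, where AVC = 38 - 16·4 + 2·4^2 = €6.
Because €236 ≥ €6, revenue can cover variable cost; the firm operates.
P = MC gives -198 - 32x + 6x^2 = 0, with roots -11/3 and 9. Take the larger (rising MC): x* = 9.
Check: AVC at x = 9 is €56 ≤ P, so revenue covers variable cost.
Profit = P·x − TC = 236·9 − 726 = €1398.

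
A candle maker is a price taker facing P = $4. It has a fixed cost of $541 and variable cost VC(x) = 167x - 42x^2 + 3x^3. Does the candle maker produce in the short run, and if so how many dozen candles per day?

Variable cost is VC = 167x - 42x^2 + 3x^3, so AVC = VC/x = 167 - 42x + 3x^2 and MC = dTC/dx = 167 - 84x + 9x^2.
AVC hits its minimum where MC = AVC, at x = 7, giving min AVC = 167 - 42·7 + 3·7^2 = $20.
P = $4 lies below min AVC = $20; no output level covers variable cost.
Best response: produce nothing and absorb the $541 fixed cost.

Shut down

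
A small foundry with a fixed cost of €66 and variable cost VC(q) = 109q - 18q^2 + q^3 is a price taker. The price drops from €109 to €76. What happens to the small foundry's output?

MC = 109 - 36q + 3q^2; the shutdown threshold is min AVC = €28 (at q = 9).
At P = €109 ≥ min AVC, set P = MC on the rising branch: q = 12.
At P = €76 ≥ min AVC, set P = MC: q = 11. The firm stays open but cuts output.

Output falls from 12 to 11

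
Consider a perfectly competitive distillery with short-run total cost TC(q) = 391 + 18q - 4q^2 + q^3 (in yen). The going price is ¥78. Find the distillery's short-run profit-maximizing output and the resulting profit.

Profit = -¥103 at q = 6

AVC = 18 - 4q + q^2 has its minimum ¥14 at q = 2; price ¥78 clears that bar, so the firm operates.
MC = 18 - 8q + 3q^2. Setting P = MC and taking the root on the rising branch gives q* = 6.
TR = 78·6 = 468. TC = 391 + 180 = 571. Profit = 468 − 571 = -¥103.
That loss of ¥103 beats the ¥391 the firm would lose by shutting down; producing recovers ¥288 of fixed cost.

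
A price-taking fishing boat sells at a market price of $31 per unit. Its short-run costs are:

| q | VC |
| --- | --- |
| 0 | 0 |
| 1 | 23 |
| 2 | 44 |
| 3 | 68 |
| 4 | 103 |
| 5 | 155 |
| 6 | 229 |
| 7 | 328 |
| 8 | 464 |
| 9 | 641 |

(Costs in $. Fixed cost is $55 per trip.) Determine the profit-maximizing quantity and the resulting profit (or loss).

q = 3; profit = -$30

Compute π = P·q − TC at each output: q=0: -55; q=1: -47; q=2: -37; q=3: -30; q=4: -34; q=5: -55; q=6: -98; q=7: -166; q=8: -271; q=9: -417.
Profit is maximized at q = 3. AVC there is 68/3 = $22.67 ≤ P, so producing beats shutting down (which would give -$55).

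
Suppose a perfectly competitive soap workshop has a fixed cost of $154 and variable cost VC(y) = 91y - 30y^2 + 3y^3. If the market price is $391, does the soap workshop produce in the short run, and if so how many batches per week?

Produce at y = 10

Strip out fixed cost: VC = 91y - 30y^2 + 3y^3. Then AVC = 91 - 30y + 3y^2 and MC = 91 - 60y + 9y^2.
AVC hits its minimum where MC = AVC, at y = 5, giving min AVC = 91 - 30·5 + 3·5^2 = $16.
P = $391 exceeds min AVC = $16, so the firm stays open.
P = MC gives -300 - 60y + 9y^2 = 0, with roots -10/3 and 10. Take the larger (rising MC): y* = 10.
Check: AVC at y = 10 is $91 ≤ P, so revenue covers variable cost.
Profit = P·y − TC = 391·10 − 1064 = $2846.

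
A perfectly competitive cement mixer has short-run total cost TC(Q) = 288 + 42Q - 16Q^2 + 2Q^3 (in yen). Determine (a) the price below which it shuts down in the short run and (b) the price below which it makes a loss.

Shutdown price = min AVC. AVC = 42 - 16Q + 2Q^2, with vertex at Q = 4 and minimum ¥10.
ATC = 288/Q + 42 - 16Q + 2Q^2. Setting dATC/dQ = −288/Q^2 − 16 + 4Q = 0 gives Q = 6 (since 4·6^3 − 16·6^2 = 288).
min ATC = 288/6 + 42 − 16·6 + 2·6^2 = ¥66. That is the break-even price.
Between these two prices the firm operates at a loss; above ¥66 it earns a profit.

Shutdown price = ¥10; break-even price = ¥66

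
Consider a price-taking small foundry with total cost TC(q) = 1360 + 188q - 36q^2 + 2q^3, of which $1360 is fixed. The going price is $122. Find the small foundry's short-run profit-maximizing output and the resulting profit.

AVC = 188 - 36q + 2q^2; min AVC = $26 at q = 9. Since P = $122 ≥ min AVC, the firm produces.
MC = 188 - 72q + 6q^2. Setting P = MC and taking the root on the rising branch gives q* = 11.
TR = 122·11 = 1342. TC = 1360 + 374 = 1734. Profit = 1342 − 1734 = -$392.
By producing, the firm covers all variable cost plus $968 of fixed cost; shutting down would lose the full $1360.

Profit = -$392 at q = 11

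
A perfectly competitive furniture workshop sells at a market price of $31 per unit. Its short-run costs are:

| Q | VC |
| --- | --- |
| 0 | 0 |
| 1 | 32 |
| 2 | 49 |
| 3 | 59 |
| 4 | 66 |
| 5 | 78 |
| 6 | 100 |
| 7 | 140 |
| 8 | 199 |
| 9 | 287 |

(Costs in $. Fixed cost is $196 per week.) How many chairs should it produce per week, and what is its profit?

Profit at each row (π = 31Q − TC): Q=0: -196; Q=1: -197; Q=2: -183; Q=3: -162; Q=4: -138; Q=5: -119; Q=6: -110; Q=7: -119; Q=8: -147; Q=9: -204.
Profit is maximized at Q = 6. AVC there is 100/6 = $16.67 ≤ P, so producing beats shutting down (which would give -$196).

Q = 6; profit = -$110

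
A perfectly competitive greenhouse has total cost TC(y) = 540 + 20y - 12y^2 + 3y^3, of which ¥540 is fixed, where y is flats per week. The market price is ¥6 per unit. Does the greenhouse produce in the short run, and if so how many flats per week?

Shut down

Variable cost is VC = 20y - 12y^2 + 3y^3, so AVC = VC/y = 20 - 12y + 3y^2 and MC = dTC/dy = 20 - 24y + 9y^2.
AVC is minimized where dAVC/dy = -12 + 6y = 0, at y = 2; min AVC = 20 - 12·2 + 3·2^2 = ¥8.
P = ¥6 lies below min AVC = ¥8; no output level covers variable cost.
Shutting down limits the loss to fixed cost, ¥540.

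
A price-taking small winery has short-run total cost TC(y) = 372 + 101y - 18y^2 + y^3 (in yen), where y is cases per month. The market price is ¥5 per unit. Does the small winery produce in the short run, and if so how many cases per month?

Shut down

Variable cost is VC = 101y - 18y^2 + y^3, so AVC = VC/y = 101 - 18y + y^2 and MC = dTC/dy = 101 - 36y + 3y^2.
AVC is minimized where dAVC/dy = -18 + 2y = 0, at y = 9; min AVC = 101 - 18·9 + 9^2 = ¥20.
With P < min AVC (¥5 < ¥20), every unit sold adds to the loss.
Shutting down limits the loss to fixed cost, ¥372.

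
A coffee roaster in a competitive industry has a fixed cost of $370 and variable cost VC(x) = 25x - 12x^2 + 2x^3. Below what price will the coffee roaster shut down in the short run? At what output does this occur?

$7 per unit, at x = 3

The firm shuts down when price falls below the minimum of average variable cost. AVC = VC/x = 25 - 12x + 2x^2.
At the minimum of AVC, MC = AVC. MC = 25 - 24x + 6x^2; setting MC = AVC gives 4x^2 - 12x = 0, so x = 3. min AVC = 7.
The firm shuts down for any P below $7.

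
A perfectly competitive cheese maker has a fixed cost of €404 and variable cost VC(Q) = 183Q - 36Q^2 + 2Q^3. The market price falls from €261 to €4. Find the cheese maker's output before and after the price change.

Output falls from 13 to 0 (the firm shuts down)

AVC = 183 - 36Q + 2Q^2, minimized at Q = 9 where min AVC = €21. MC = 183 - 72Q + 6Q^2.
With P = €261 above the shutdown price, P = MC gives Q = 13.
At P = €4 < min AVC = €21, price no longer covers variable cost at any output, so the firm shuts down: Q = 0.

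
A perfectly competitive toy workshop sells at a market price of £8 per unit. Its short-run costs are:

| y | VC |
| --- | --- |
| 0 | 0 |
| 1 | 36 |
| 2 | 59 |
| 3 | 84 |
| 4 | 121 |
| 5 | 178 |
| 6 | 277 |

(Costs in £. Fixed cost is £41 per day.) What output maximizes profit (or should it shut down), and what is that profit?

y = 0 (shut down); profit = -£41

Profit at each row (π = 8y − TC): y=0: -41; y=1: -69; y=2: -84; y=3: -101; y=4: -130; y=5: -179; y=6: -270.
Profit is highest at y = 0. Equivalently, the lowest AVC in the table is 84/3 ≈ £28 at y = 3, and P = £8 falls below it — price never covers variable cost, so the firm shuts down and loses only its fixed cost.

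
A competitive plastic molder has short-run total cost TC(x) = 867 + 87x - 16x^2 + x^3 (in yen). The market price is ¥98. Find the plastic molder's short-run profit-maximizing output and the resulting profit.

Profit = -¥141 at x = 11

AVC = 87 - 16x + x^2 has its minimum ¥23 at x = 8; price ¥98 clears that bar, so the firm operates.
With MC = 87 - 32x + 3x^2, P = MC on the upward-sloping part at x* = 11.
TR = 98·11 = 1078. TC = 867 + 352 = 1219. Profit = 1078 − 1219 = -¥141.
By producing, the firm covers all variable cost plus ¥726 of fixed cost; shutting down would lose the full ¥867.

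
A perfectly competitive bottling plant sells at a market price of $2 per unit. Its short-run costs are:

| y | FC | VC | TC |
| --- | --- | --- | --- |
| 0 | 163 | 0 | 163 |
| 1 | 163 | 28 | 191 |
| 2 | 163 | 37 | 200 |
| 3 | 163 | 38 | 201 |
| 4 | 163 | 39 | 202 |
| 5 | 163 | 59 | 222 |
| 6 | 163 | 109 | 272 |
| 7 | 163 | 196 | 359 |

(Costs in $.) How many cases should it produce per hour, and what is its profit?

Profit at each row (π = 2y − TC): y=0: -163; y=1: -189; y=2: -196; y=3: -195; y=4: -194; y=5: -212; y=6: -260; y=7: -345.
Profit is highest at y = 0. Equivalently, the lowest AVC in the table is 39/4 ≈ $9.75 at y = 4, and P = $2 falls below it — price never covers variable cost, so the firm shuts down and loses only its fixed cost.

y = 0 (shut down); profit = -$163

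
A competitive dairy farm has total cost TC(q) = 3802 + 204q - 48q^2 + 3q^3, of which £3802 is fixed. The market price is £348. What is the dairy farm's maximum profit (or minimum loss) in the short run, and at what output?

Profit = -£346 at q = 12

AVC = 204 - 48q + 3q^2 has its minimum £12 at q = 8; price £348 clears that bar, so the firm operates.
With MC = 204 - 96q + 9q^2, P = MC on the upward-sloping part at q* = 12.
TR = 348·12 = 4176. TC = 3802 + 720 = 4522. Profit = 4176 − 4522 = -£346.
Shutting down would mean losing the fixed cost of £3802, so operating at a loss of £346 is better by £3456.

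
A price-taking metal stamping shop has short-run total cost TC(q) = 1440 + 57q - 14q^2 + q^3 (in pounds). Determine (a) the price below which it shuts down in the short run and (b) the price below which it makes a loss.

Shutdown price = £8; break-even price = £153

Shutdown price = min AVC. AVC = 57 - 14q + q^2, with vertex at q = 7 and minimum £8.
ATC = 1440/q + 57 - 14q + q^2. Setting dATC/dq = −1440/q^2 − 14 + 2q = 0 gives q = 12 (since 2·12^3 − 14·12^2 = 1440).
min ATC = 1440/12 + 57 − 14·12 + 12^2 = £153. That is the break-even price.
Between these two prices the firm operates at a loss; above £153 it earns a profit.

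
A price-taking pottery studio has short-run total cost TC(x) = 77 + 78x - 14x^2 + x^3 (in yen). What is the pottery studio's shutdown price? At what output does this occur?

Short-run supply begins at min AVC. From VC = 78x - 14x^2 + x^3, AVC = 78 - 14x + x^2.
At the minimum of AVC, MC = AVC. MC = 78 - 28x + 3x^2; setting MC = AVC gives 2x^2 - 14x = 0, so x = 7. min AVC = 29.
The firm shuts down for any P below ¥29.

¥29 per unit, at x = 7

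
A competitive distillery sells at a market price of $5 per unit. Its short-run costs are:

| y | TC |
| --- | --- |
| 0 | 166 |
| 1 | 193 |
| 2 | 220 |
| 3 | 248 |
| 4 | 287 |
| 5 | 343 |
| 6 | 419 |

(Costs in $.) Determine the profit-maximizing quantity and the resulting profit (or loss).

y = 0 (shut down); profit = -$166

Tabulate TR − TC: y=0: -166; y=1: -188; y=2: -210; y=3: -233; y=4: -267; y=5: -318; y=6: -389.
Profit is highest at y = 0. Equivalently, the lowest AVC in the table is 27/1 ≈ $27 at y = 1, and P = $5 falls below it — price never covers variable cost, so the firm shuts down and loses only its fixed cost.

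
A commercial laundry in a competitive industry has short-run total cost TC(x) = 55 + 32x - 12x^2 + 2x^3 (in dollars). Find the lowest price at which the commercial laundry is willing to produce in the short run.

$14 per unit

The shutdown price is the minimum of AVC. VC = 32x - 12x^2 + 2x^3, so AVC = 32 - 12x + 2x^2.
dAVC/dx = -12 + 4x = 0 gives x = 3. min AVC = 32 - 12·3 + 2·3^2 = 14.
The firm shuts down for any P below $14.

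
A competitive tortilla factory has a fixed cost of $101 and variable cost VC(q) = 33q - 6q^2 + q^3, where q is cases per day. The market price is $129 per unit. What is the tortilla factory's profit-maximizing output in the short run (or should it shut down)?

From TC, MC = TC'(q) = 33 - 12q + 3q^2 and AVC = VC/q = 33 - 6q + q^2.
AVC hits its minimum where MC = AVC, at q = 3, giving min AVC = 33 - 6·3 + 3^2 = $24.
Because $129 ≥ $24, revenue can cover variable cost; the firm operates.
Set P = MC: 129 = 33 - 12q + 3q^2 → -96 - 12q + 3q^2 = 0. The roots are q = -4 and q = 8; the profit-maximizing output is on the rising part of MC, so q* = 8.
Check: AVC at q = 8 is $49 ≤ P, so revenue covers variable cost.
Profit = P·q − TC = 129·8 − 493 = $539.

Produce at q = 8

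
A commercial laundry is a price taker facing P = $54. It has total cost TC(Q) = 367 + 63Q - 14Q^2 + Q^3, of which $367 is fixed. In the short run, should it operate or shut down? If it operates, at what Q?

Variable cost is VC = 63Q - 14Q^2 + Q^3, so AVC = VC/Q = 63 - 14Q + Q^2 and MC = dTC/dQ = 63 - 28Q + 3Q^2.
AVC hits its minimum where MC = AVC, at Q = 7, giving min AVC = 63 - 14·7 + 7^2 = $14.
Since P = $54 ≥ min AVC = $14, price covers variable cost and the firm should produce.
Solving P = MC: 9 - 28Q + 3Q^2 = 0 ⇒ Q = 1/3 or 9. On the upward-sloping branch, Q* = 9.
Check: AVC at Q = 9 is $18 ≤ P, so revenue covers variable cost.
Profit = P·Q − TC = 54·9 − 529 = -$43, a loss, but smaller than the $367 fixed cost the firm would lose by shutting down.

Produce at Q = 9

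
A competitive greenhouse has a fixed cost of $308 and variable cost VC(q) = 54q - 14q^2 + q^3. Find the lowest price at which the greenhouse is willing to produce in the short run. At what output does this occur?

The shutdown price is the minimum of AVC. VC = 54q - 14q^2 + q^3, so AVC = 54 - 14q + q^2.
At the minimum of AVC, MC = AVC. MC = 54 - 28q + 3q^2; setting MC = AVC gives 2q^2 - 14q = 0, so q = 7. min AVC = 5.
For P < $5 the firm produces nothing.

$5 per unit, at q = 7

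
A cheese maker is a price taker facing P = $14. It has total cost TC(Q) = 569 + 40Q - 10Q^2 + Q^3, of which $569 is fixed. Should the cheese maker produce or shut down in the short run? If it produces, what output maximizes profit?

From TC, MC = TC'(Q) = 40 - 20Q + 3Q^2 and AVC = VC/Q = 40 - 10Q + Q^2.
AVC is minimized where dAVC/dQ = -10 + 2Q = 0, at Q = 5; min AVC = 40 - 10·5 + 5^2 = $15.
Since P = $14 < min AVC = $15, price fails to cover variable cost at any output.
Best response: produce nothing and absorb the $569 fixed cost.

Shut down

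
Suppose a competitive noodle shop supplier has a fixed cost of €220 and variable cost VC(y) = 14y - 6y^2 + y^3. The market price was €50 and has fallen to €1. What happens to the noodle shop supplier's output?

AVC = 14 - 6y + y^2, minimized at y = 3 where min AVC = €5. MC = 14 - 12y + 3y^2.
At P = €50 ≥ min AVC, set P = MC on the rising branch: y = 6.
At P = €1 < min AVC = €5, price no longer covers variable cost at any output, so the firm shuts down: y = 0.

Output falls from 6 to 0 (the firm shuts down)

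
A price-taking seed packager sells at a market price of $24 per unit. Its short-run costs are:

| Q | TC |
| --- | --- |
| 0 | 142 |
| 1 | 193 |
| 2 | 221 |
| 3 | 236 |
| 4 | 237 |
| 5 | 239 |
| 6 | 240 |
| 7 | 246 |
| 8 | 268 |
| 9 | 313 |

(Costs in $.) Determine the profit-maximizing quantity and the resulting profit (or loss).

Q = 8; profit = -$76

Profit at each row (π = 24Q − TC): Q=0: -142; Q=1: -169; Q=2: -173; Q=3: -164; Q=4: -141; Q=5: -119; Q=6: -96; Q=7: -78; Q=8: -76; Q=9: -97.
Profit is maximized at Q = 8. AVC there is 126/8 = $15.75 ≤ P, so producing beats shutting down (which would give -$142).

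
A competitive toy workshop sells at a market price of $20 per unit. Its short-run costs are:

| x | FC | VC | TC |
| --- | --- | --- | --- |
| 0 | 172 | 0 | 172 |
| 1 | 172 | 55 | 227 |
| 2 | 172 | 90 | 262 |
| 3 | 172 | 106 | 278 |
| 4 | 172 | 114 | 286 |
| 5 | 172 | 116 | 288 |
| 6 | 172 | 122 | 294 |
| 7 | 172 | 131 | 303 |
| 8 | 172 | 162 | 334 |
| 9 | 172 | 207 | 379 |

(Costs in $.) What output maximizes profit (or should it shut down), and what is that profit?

Profit at each row (π = 20x − TC): x=0: -172; x=1: -207; x=2: -222; x=3: -218; x=4: -206; x=5: -188; x=6: -174; x=7: -163; x=8: -174; x=9: -199.
Profit is maximized at x = 7. AVC there is 131/7 = $18.71 ≤ P, so producing beats shutting down (which would give -$172).

x = 7; profit = -$163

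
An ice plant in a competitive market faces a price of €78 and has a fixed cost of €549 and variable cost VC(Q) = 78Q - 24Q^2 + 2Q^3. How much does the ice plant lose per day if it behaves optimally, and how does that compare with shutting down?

AVC = 78 - 24Q + 2Q^2; min AVC = €6 at Q = 6. Since P = €78 ≥ min AVC, the firm produces.
MC = 78 - 48Q + 6Q^2. Setting P = MC and taking the root on the rising branch gives Q* = 8.
TR = 78·8 = 624. TC = 549 + 112 = 661. Profit = 624 − 661 = -€37.
Shutting down would mean losing the fixed cost of €549, so operating at a loss of €37 is better by €512.

Profit = -€37 at Q = 8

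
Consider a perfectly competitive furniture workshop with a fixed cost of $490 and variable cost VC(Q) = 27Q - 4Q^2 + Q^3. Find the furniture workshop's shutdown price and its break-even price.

AVC = 27 - 4Q + Q^2; minimized at Q = 2, giving min AVC = $23. That is the shutdown price.
ATC = 490/Q + 27 - 4Q + Q^2. Setting dATC/dQ = −490/Q^2 − 4 + 2Q = 0 gives Q = 7 (since 2·7^3 − 4·7^2 = 490).
min ATC = 490/7 + 27 − 4·7 + 7^2 = $118. That is the break-even price.
For $23 ≤ P < $118 the firm produces at a loss; below $23 it shuts down.

Shutdown price = $23; break-even price = $118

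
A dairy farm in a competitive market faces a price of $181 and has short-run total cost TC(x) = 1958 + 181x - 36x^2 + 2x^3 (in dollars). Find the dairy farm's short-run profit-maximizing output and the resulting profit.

Profit = -$230 at x = 12

AVC = 181 - 36x + 2x^2 has its minimum $19 at x = 9; price $181 clears that bar, so the firm operates.
With MC = 181 - 72x + 6x^2, P = MC on the upward-sloping part at x* = 12.
TR = 181·12 = 2172. TC = 1958 + 444 = 2402. Profit = 2172 − 2402 = -$230.
That loss of $230 beats the $1958 the firm would lose by shutting down; producing recovers $1728 of fixed cost.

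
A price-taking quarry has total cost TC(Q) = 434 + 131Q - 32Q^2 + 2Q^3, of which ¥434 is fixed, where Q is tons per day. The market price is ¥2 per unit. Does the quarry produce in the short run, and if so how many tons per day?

Strip out fixed cost: VC = 131Q - 32Q^2 + 2Q^3. Then AVC = 131 - 32Q + 2Q^2 and MC = 131 - 64Q + 6Q^2.
The AVC parabola has its vertex at Q = 32/4 = 8, where AVC = 131 - 32·8 + 2·8^2 = ¥3.
With P < min AVC (¥2 < ¥3), every unit sold adds to the loss.
Shutting down limits the loss to fixed cost, ¥434.

Shut down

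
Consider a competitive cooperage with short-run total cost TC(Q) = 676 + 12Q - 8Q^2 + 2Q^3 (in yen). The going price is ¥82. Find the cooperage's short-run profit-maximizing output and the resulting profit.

AVC = 12 - 8Q + 2Q^2 has its minimum ¥4 at Q = 2; price ¥82 clears that bar, so the firm operates.
With MC = 12 - 16Q + 6Q^2, P = MC on the upward-sloping part at Q* = 5.
TR = 82·5 = 410. TC = 676 + 110 = 786. Profit = 410 − 786 = -¥376.
Shutting down would mean losing the fixed cost of ¥676, so operating at a loss of ¥376 is better by ¥300.

Profit = -¥376 at Q = 5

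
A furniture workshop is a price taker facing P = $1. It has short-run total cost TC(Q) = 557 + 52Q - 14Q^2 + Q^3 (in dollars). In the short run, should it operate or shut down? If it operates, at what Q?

From TC, MC = TC'(Q) = 52 - 28Q + 3Q^2 and AVC = VC/Q = 52 - 14Q + Q^2.
The AVC parabola has its vertex at Q = 14/2 = 7, where AVC = 52 - 14·7 + 7^2 = $3.
Since P = $1 < min AVC = $3, price fails to cover variable cost at any output.
Best response: produce nothing and absorb the $557 fixed cost.

Shut down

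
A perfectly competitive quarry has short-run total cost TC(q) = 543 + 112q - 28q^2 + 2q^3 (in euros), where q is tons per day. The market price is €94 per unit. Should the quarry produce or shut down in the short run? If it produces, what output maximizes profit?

Produce at q = 9

Strip out fixed cost: VC = 112q - 28q^2 + 2q^3. Then AVC = 112 - 28q + 2q^2 and MC = 112 - 56q + 6q^2.
AVC hits its minimum where MC = AVC, at q = 7, giving min AVC = 112 - 28·7 + 2·7^2 = €14.
Because €94 ≥ €14, revenue can cover variable cost; the firm operates.
P = MC gives 18 - 56q + 6q^2 = 0, with roots 1/3 and 9. Take the larger (rising MC): q* = 9.
Check: AVC at q = 9 is €22 ≤ P, so revenue covers variable cost.
Profit = P·q − TC = 94·9 − 741 = €105.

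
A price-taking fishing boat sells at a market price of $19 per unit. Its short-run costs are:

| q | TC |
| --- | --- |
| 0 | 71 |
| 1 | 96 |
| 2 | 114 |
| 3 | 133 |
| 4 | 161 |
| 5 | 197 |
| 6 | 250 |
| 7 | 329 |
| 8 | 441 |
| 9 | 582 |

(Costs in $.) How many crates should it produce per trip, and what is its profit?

q = 0 (shut down); profit = -$71

Compute π = P·q − TC at each output: q=0: -71; q=1: -77; q=2: -76; q=3: -76; q=4: -85; q=5: -102; q=6: -136; q=7: -196; q=8: -289; q=9: -411.
Profit is highest at q = 0. Equivalently, the lowest AVC in the table is 62/3 ≈ $20.67 at q = 3, and P = $19 falls below it — price never covers variable cost, so the firm shuts down and loses only its fixed cost.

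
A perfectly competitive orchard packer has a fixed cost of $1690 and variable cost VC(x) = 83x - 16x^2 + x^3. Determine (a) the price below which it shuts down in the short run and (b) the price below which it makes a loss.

Shutdown price = $19; break-even price = $174

Shutdown price = min AVC. AVC = 83 - 16x + x^2, with vertex at x = 8 and minimum $19.
ATC = 1690/x + 83 - 16x + x^2. Setting dATC/dx = −1690/x^2 − 16 + 2x = 0 gives x = 13 (since 2·13^3 − 16·13^2 = 1690).
min ATC = 1690/13 + 83 − 16·13 + 13^2 = $174. That is the break-even price.
For $19 ≤ P < $174 the firm produces at a loss; below $19 it shuts down.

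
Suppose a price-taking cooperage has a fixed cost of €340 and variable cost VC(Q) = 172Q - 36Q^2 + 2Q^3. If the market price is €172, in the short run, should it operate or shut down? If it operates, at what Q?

Strip out fixed cost: VC = 172Q - 36Q^2 + 2Q^3. Then AVC = 172 - 36Q + 2Q^2 and MC = 172 - 72Q + 6Q^2.
The AVC parabola has its vertex at Q = 36/4 = 9, where AVC = 172 - 36·9 + 2·9^2 = €10.
Since P = €172 ≥ min AVC = €10, price covers variable cost and the firm should produce.
P = MC gives -72Q + 6Q^2 = 0, with roots 0 and 12. Take the larger (rising MC): Q* = 12.
Check: AVC at Q = 12 is €28 ≤ P, so revenue covers variable cost.
Profit = P·Q − TC = 172·12 − 676 = €1388.

Produce at Q = 12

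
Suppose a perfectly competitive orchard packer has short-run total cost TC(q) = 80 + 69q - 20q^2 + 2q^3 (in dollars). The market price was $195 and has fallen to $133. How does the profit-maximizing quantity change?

Output falls from 9 to 8

AVC = 69 - 20q + 2q^2, minimized at q = 5 where min AVC = $19. MC = 69 - 40q + 6q^2.
With P = $195 above the shutdown price, P = MC gives q = 9.
At P = $133 ≥ min AVC, set P = MC: q = 8. The firm stays open but cuts output.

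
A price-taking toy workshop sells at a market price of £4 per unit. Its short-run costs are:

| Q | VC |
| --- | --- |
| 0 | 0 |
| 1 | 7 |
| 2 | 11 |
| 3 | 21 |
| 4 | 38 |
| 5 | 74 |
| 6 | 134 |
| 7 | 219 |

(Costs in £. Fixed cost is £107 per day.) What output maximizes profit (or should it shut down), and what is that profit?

Q = 0 (shut down); profit = -£107

Profit at each row (π = 4Q − TC): Q=0: -107; Q=1: -110; Q=2: -110; Q=3: -116; Q=4: -129; Q=5: -161; Q=6: -217; Q=7: -298.
Profit is highest at Q = 0. Equivalently, the lowest AVC in the table is 11/2 ≈ £5.50 at Q = 2, and P = £4 falls below it — price never covers variable cost, so the firm shuts down and loses only its fixed cost.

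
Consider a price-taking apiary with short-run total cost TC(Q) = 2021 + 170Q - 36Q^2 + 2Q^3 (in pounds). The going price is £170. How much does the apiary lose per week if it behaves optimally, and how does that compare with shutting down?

Profit = -£293 at Q = 12

AVC = 170 - 36Q + 2Q^2; min AVC = £8 at Q = 9. Since P = £170 ≥ min AVC, the firm produces.
MC = 170 - 72Q + 6Q^2. Setting P = MC and taking the root on the rising branch gives Q* = 12.
TR = 170·12 = 2040. TC = 2021 + 312 = 2333. Profit = 2040 − 2333 = -£293.
By producing, the firm covers all variable cost plus £1728 of fixed cost; shutting down would lose the full £2021.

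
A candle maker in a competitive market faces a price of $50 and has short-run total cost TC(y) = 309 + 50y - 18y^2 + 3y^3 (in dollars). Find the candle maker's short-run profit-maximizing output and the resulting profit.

AVC = 50 - 18y + 3y^2; min AVC = $23 at y = 3. Since P = $50 ≥ min AVC, the firm produces.
MC = 50 - 36y + 9y^2. Setting P = MC and taking the root on the rising branch gives y* = 4.
TR = 50·4 = 200. TC = 309 + 104 = 413. Profit = 200 − 413 = -$213.
By producing, the firm covers all variable cost plus $96 of fixed cost; shutting down would lose the full $309.

Profit = -$213 at y = 4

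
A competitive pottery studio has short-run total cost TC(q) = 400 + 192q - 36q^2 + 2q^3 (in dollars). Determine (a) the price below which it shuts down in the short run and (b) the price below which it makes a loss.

Shutdown price = $30; break-even price = $72

AVC = 192 - 36q + 2q^2; minimized at q = 9, giving min AVC = $30. That is the shutdown price.
ATC = 400/q + 192 - 36q + 2q^2. Setting dATC/dq = −400/q^2 − 36 + 4q = 0 gives q = 10 (since 4·10^3 − 36·10^2 = 400).
min ATC = 400/10 + 192 − 36·10 + 2·10^2 = $72. That is the break-even price.
Between these two prices the firm operates at a loss; above $72 it earns a profit.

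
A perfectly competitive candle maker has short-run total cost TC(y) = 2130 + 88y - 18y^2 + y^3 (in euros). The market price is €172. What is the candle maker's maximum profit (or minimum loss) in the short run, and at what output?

AVC = 88 - 18y + y^2 has its minimum €7 at y = 9; price €172 clears that bar, so the firm operates.
With MC = 88 - 36y + 3y^2, P = MC on the upward-sloping part at y* = 14.
TR = 172·14 = 2408. TC = 2130 + 448 = 2578. Profit = 2408 − 2578 = -€170.
By producing, the firm covers all variable cost plus €1960 of fixed cost; shutting down would lose the full €2130.

Profit = -€170 at y = 14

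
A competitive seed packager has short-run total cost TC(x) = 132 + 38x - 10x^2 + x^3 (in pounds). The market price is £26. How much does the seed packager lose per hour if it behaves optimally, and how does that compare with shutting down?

AVC = 38 - 10x + x^2; min AVC = £13 at x = 5. Since P = £26 ≥ min AVC, the firm produces.
With MC = 38 - 20x + 3x^2, P = MC on the upward-sloping part at x* = 6.
TR = 26·6 = 156. TC = 132 + 84 = 216. Profit = 156 − 216 = -£60.
By producing, the firm covers all variable cost plus £72 of fixed cost; shutting down would lose the full £132.

Profit = -£60 at x = 6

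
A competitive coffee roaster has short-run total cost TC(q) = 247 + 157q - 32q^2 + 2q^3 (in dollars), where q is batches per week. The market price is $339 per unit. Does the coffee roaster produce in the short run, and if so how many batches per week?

Variable cost is VC = 157q - 32q^2 + 2q^3, so AVC = VC/q = 157 - 32q + 2q^2 and MC = dTC/dq = 157 - 64q + 6q^2.
AVC is minimized where dAVC/dq = -32 + 4q = 0, at q = 8; min AVC = 157 - 32·8 + 2·8^2 = $29.
Since P = $339 ≥ min AVC = $29, price covers variable cost and the firm should produce.
Set P = MC: 339 = 157 - 64q + 6q^2 → -182 - 64q + 6q^2 = 0. The roots are q = -7/3 and q = 13; the profit-maximizing output is on the rising part of MC, so q* = 13.
Check: AVC at q = 13 is $79 ≤ P, so revenue covers variable cost.
Profit = P·q − TC = 339·13 − 1274 = $3133.

Produce at q = 13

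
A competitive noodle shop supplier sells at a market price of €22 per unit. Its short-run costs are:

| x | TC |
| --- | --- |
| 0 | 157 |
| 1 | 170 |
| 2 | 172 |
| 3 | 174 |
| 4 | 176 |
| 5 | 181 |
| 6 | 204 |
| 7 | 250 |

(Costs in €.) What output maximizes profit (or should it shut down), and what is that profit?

x = 5; profit = -€71

Compute π = P·x − TC at each output: x=0: -157; x=1: -148; x=2: -128; x=3: -108; x=4: -88; x=5: -71; x=6: -72; x=7: -96.
Profit is maximized at x = 5. AVC there is 24/5 = €4.80 ≤ P, so producing beats shutting down (which would give -€157).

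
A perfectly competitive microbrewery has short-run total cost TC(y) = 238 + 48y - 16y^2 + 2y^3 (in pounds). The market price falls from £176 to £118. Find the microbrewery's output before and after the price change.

AVC = 48 - 16y + 2y^2, minimized at y = 4 where min AVC = £16. MC = 48 - 32y + 6y^2.
At P = £176 ≥ min AVC, set P = MC on the rising branch: y = 8.
At P = £118 ≥ min AVC, set P = MC: y = 7. The firm stays open but cuts output.

Output falls from 8 to 7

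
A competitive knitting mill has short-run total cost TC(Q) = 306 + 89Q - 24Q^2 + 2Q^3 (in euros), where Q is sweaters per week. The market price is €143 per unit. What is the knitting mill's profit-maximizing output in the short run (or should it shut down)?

From TC, MC = TC'(Q) = 89 - 48Q + 6Q^2 and AVC = VC/Q = 89 - 24Q + 2Q^2.
AVC hits its minimum where MC = AVC, at Q = 6, giving min AVC = 89 - 24·6 + 2·6^2 = €17.
P = €143 exceeds min AVC = €17, so the firm stays open.
Solving P = MC: -54 - 48Q + 6Q^2 = 0 ⇒ Q = -1 or 9. On the upward-sloping branch, Q* = 9.
Check: AVC at Q = 9 is €35 ≤ P, so revenue covers variable cost.
Profit = P·Q − TC = 143·9 − 621 = €666.

Produce at Q = 9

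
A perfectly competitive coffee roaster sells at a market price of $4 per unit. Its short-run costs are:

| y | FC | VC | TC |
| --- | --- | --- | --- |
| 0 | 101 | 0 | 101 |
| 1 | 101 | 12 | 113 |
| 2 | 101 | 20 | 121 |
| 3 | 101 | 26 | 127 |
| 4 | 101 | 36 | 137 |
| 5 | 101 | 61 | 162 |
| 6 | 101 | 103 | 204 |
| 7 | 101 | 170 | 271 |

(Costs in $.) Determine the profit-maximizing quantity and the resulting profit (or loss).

y = 0 (shut down); profit = -$101

Compute π = P·y − TC at each output: y=0: -101; y=1: -109; y=2: -113; y=3: -115; y=4: -121; y=5: -142; y=6: -180; y=7: -243.
Profit is highest at y = 0. Equivalently, the lowest AVC in the table is 26/3 ≈ $8.67 at y = 3, and P = $4 falls below it — price never covers variable cost, so the firm shuts down and loses only its fixed cost.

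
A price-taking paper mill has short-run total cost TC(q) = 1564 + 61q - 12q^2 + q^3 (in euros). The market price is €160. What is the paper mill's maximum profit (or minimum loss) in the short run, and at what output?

Profit = -€354 at q = 11

AVC = 61 - 12q + q^2; min AVC = €25 at q = 6. Since P = €160 ≥ min AVC, the firm produces.
MC = 61 - 24q + 3q^2. Setting P = MC and taking the root on the rising branch gives q* = 11.
TR = 160·11 = 1760. TC = 1564 + 550 = 2114. Profit = 1760 − 2114 = -€354.
Shutting down would mean losing the fixed cost of €1564, so operating at a loss of €354 is better by €1210.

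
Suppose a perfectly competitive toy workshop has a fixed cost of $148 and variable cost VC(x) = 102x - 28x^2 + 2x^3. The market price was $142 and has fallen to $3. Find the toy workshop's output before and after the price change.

MC = 102 - 56x + 6x^2; the shutdown threshold is min AVC = $4 (at x = 7).
At P = $142 ≥ min AVC, set P = MC on the rising branch: x = 10.
At P = $3 < min AVC = $4, price no longer covers variable cost at any output, so the firm shuts down: x = 0.

Output falls from 10 to 0 (the firm shuts down)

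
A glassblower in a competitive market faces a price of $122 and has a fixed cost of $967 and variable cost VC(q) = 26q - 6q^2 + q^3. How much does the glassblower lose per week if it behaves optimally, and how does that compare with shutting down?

AVC = 26 - 6q + q^2; min AVC = $17 at q = 3. Since P = $122 ≥ min AVC, the firm produces.
MC = 26 - 12q + 3q^2. Setting P = MC and taking the root on the rising branch gives q* = 8.
TR = 122·8 = 976. TC = 967 + 336 = 1303. Profit = 976 − 1303 = -$327.
Shutting down would mean losing the fixed cost of $967, so operating at a loss of $327 is better by $640.

Profit = -$327 at q = 8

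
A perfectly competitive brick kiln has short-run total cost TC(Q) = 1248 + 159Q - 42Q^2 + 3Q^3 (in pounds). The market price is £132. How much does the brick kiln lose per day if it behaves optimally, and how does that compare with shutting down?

AVC = 159 - 42Q + 3Q^2; min AVC = £12 at Q = 7. Since P = £132 ≥ min AVC, the firm produces.
MC = 159 - 84Q + 9Q^2. Setting P = MC and taking the root on the rising branch gives Q* = 9.
TR = 132·9 = 1188. TC = 1248 + 216 = 1464. Profit = 1188 − 1464 = -£276.
That loss of £276 beats the £1248 the firm would lose by shutting down; producing recovers £972 of fixed cost.

Profit = -£276 at Q = 9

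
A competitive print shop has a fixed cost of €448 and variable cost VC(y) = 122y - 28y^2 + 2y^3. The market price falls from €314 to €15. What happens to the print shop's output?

AVC = 122 - 28y + 2y^2, minimized at y = 7 where min AVC = €24. MC = 122 - 56y + 6y^2.
At P = €314 ≥ min AVC, set P = MC on the rising branch: y = 12.
At P = €15 < min AVC = €24, price no longer covers variable cost at any output, so the firm shuts down: y = 0.

Output falls from 12 to 0 (the firm shuts down)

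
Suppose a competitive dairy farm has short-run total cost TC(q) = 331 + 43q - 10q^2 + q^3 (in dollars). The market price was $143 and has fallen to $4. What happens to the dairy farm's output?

Output falls from 10 to 0 (the firm shuts down)

MC = 43 - 20q + 3q^2; the shutdown threshold is min AVC = $18 (at q = 5).
At P = $143 ≥ min AVC, set P = MC on the rising branch: q = 10.
At P = $4 < min AVC = $18, price no longer covers variable cost at any output, so the firm shuts down: q = 0.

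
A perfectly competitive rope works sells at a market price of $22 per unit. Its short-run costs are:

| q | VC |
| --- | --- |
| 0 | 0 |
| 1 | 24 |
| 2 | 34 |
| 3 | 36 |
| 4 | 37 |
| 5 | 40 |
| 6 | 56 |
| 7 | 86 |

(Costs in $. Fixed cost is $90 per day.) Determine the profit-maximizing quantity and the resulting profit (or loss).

q = 6; profit = -$14

Profit at each row (π = 22q − TC): q=0: -90; q=1: -92; q=2: -80; q=3: -60; q=4: -39; q=5: -20; q=6: -14; q=7: -22.
Profit is maximized at q = 6. AVC there is 56/6 = $9.33 ≤ P, so producing beats shutting down (which would give -$90).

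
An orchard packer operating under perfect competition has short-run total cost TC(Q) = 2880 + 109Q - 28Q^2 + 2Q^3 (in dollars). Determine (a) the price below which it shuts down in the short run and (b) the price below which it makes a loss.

Shutdown price = min AVC. AVC = 109 - 28Q + 2Q^2, with vertex at Q = 7 and minimum $11.
ATC = 2880/Q + 109 - 28Q + 2Q^2. Setting dATC/dQ = −2880/Q^2 − 28 + 4Q = 0 gives Q = 12 (since 4·12^3 − 28·12^2 = 2880).
min ATC = 2880/12 + 109 − 28·12 + 2·12^2 = $301. That is the break-even price.
Between these two prices the firm operates at a loss; above $301 it earns a profit.

Shutdown price = $11; break-even price = $301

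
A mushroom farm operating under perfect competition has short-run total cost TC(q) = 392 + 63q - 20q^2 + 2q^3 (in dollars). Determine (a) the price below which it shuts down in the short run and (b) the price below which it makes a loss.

Shutdown price = min AVC. AVC = 63 - 20q + 2q^2, with vertex at q = 5 and minimum $13.
ATC = 392/q + 63 - 20q + 2q^2. Setting dATC/dq = −392/q^2 − 20 + 4q = 0 gives q = 7 (since 4·7^3 − 20·7^2 = 392).
min ATC = 392/7 + 63 − 20·7 + 2·7^2 = $77. That is the break-even price.
Between these two prices the firm operates at a loss; above $77 it earns a profit.

Shutdown price = $13; break-even price = $77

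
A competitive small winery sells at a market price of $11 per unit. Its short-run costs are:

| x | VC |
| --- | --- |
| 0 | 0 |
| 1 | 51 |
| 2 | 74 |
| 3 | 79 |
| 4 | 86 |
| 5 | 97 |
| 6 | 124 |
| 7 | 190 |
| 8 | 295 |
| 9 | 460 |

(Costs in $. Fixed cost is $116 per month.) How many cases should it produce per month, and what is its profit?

x = 0 (shut down); profit = -$116

Tabulate TR − TC: x=0: -116; x=1: -156; x=2: -168; x=3: -162; x=4: -158; x=5: -158; x=6: -174; x=7: -229; x=8: -323; x=9: -477.
Profit is highest at x = 0. Equivalently, the lowest AVC in the table is 97/5 ≈ $19.40 at x = 5, and P = $11 falls below it — price never covers variable cost, so the firm shuts down and loses only its fixed cost.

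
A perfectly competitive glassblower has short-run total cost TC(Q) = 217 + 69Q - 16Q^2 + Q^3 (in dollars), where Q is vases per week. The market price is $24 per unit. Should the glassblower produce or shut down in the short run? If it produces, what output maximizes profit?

From TC, MC = TC'(Q) = 69 - 32Q + 3Q^2 and AVC = VC/Q = 69 - 16Q + Q^2.
AVC hits its minimum where MC = AVC, at Q = 8, giving min AVC = 69 - 16·8 + 8^2 = $5.
P = $24 exceeds min AVC = $5, so the firm stays open.
P = MC gives 45 - 32Q + 3Q^2 = 0, with roots 5/3 and 9. Take the larger (rising MC): Q* = 9.
Check: AVC at Q = 9 is $6 ≤ P, so revenue covers variable cost.
Profit = P·Q − TC = 24·9 − 271 = -$55, a loss, but smaller than the $217 fixed cost the firm would lose by shutting down.

Produce at Q = 9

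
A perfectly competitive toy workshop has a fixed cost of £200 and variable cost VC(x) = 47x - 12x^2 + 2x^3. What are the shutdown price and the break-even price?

Shutdown price = min AVC. AVC = 47 - 12x + 2x^2, with vertex at x = 3 and minimum £29.
ATC = 200/x + 47 - 12x + 2x^2. Setting dATC/dx = −200/x^2 − 12 + 4x = 0 gives x = 5 (since 4·5^3 − 12·5^2 = 200).
min ATC = 200/5 + 47 − 12·5 + 2·5^2 = £77. That is the break-even price.
Between these two prices the firm operates at a loss; above £77 it earns a profit.

Shutdown price = £29; break-even price = £77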